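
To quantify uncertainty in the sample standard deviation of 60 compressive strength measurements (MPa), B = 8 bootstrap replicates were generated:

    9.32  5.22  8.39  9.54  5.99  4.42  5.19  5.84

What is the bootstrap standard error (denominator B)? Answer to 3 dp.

Bootstrap SE is the standard deviation of the 8 replicate standard deviations.
Mean of replicates: (9.32 + 5.22 + 8.39 + 9.54 + 5.99 + 4.42 + 5.19 + 5.84) / 8 = 53.9100 / 8 = 6.7387
Sum of squared deviations: (+2.5813)² + (−1.5187)² + (+1.6513)² + (+2.8012)² + (−0.7487)² + (−2.3187)² + (−1.5487)² + (−0.8987)² = 28.6867
Variance = 28.6867 / 8 = 3.5858
SE* = √3.5858

SE* = 1.894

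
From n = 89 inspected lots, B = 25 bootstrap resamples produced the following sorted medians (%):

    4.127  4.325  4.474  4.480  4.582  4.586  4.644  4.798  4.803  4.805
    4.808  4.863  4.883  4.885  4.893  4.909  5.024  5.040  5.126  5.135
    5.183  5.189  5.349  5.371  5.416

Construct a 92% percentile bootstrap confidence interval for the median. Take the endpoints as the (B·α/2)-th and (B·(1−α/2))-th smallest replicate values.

α = 0.08; lower rank = 25 × 0.040 = 1; upper rank = 25 × 0.960 = 24.
The 1st smallest replicate is 4.127; the 24th is 5.371.

(4.127, 5.371)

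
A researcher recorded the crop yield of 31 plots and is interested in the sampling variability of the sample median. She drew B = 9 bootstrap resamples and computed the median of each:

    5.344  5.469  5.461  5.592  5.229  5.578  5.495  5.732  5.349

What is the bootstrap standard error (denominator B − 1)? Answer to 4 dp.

SE* = 0.1518

Bootstrap SE is the standard deviation of the 9 replicate medians.
Mean of replicates: (5.344 + 5.469 + 5.461 + 5.592 + 5.229 + 5.578 + 5.495 + 5.732 + 5.349) / 9 = 49.249000 / 9 = 5.472111
Sum of squared deviations: (−0.128111)² + (−0.003111)² + (−0.011111)² + (+0.119889)² + (−0.243111)² + (+0.105889)² + (+0.022889)² + (+0.259889)² + (−0.123111)² = 0.184457
Variance = 0.184457 / 8 = 0.023057
SE* = √0.023057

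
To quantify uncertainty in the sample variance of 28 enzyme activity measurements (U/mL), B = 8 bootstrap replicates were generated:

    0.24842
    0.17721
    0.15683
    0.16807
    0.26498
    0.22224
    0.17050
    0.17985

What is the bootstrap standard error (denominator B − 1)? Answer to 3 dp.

SE* = 0.041

Bootstrap SE is the standard deviation of the 8 replicate variances.
Mean of replicates: (0.24842 + 0.17721 + 0.15683 + 0.16807 + 0.26498 + 0.22224 + 0.17050 + 0.17985) / 8 = 1.588100 / 8 = 0.198513
Sum of squared deviations: (+0.049907)² + (−0.021303)² + (−0.041683)² + (−0.030443)² + (+0.066467)² + (+0.023727)² + (−0.028012)² + (−0.018662)² = 0.011723
Variance = 0.011723 / 7 = 0.001675
SE* = √0.001675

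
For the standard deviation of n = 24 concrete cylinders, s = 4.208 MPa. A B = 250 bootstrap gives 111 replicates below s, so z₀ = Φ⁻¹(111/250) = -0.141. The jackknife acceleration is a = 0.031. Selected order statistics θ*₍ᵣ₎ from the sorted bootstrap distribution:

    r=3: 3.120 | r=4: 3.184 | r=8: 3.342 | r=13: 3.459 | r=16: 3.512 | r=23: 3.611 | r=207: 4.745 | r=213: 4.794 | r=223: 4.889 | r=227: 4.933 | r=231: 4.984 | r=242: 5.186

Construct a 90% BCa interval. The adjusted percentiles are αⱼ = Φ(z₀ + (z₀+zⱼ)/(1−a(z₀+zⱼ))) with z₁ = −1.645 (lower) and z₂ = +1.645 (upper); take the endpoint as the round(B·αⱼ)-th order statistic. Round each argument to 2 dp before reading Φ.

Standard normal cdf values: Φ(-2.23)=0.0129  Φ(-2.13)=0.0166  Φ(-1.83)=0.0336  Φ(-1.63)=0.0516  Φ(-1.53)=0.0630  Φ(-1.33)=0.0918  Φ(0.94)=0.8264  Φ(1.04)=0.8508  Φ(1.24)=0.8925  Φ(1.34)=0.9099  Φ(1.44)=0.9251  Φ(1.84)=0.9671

(3.342, 4.984)

Lower: z₀ + z₁ = -0.141 + (-1.645) = -1.786; 1 − a(z₀+z₁) = 1 − (0.031)(-1.786) = 1.0554; argument = -0.141 + (-1.786)/1.0554 = -1.8333 → -1.83.
α₁ = Φ(-1.83) = 0.0336; rank = round(250 × 0.0336) = 8; θ*₍8₎ = 3.342.
Upper: z₀ + z₂ = 1.504; 1 − a(z₀+z₂) = 0.9534; argument = 1.4366 → 1.44; α₂ = 0.9251; rank = 231; θ*₍231₎ = 4.984.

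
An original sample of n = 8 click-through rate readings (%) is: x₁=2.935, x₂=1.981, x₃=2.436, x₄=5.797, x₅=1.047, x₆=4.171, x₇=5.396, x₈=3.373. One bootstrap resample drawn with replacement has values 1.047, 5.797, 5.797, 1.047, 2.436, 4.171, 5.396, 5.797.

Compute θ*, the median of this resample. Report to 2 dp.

θ* = 4.78

Sorted: 1.047, 1.047, 2.436, 4.171, 5.396, 5.797, 5.797, 5.797
Median = average of the two middle values = 4.78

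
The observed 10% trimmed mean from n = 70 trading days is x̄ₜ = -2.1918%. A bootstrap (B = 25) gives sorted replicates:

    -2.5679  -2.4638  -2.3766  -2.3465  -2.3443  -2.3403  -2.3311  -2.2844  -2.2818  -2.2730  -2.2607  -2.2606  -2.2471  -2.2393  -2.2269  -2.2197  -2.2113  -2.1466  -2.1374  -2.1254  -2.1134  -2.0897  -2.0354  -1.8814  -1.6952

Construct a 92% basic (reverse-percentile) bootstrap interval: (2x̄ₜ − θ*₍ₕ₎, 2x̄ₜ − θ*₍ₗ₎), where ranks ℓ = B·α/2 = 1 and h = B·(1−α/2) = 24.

Percentile endpoints at ranks 1 and 24: θ*₍1₎ = -2.5679, θ*₍24₎ = -1.8814.
Basic interval reflects these around x̄ₜ:
  lower = 2 × -2.1918 − -1.8814 = -2.5022
  upper = 2 × -2.1918 − -2.5679 = -1.8157

(-2.5022, -1.8157)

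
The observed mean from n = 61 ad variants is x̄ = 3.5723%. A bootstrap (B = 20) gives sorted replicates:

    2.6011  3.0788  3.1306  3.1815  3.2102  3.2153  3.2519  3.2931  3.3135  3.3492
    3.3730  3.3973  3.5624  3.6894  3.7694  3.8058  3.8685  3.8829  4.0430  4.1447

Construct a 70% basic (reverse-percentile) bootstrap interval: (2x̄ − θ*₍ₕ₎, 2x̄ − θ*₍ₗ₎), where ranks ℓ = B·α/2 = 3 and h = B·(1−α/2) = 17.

Percentile endpoints at ranks 3 and 17: θ*₍3₎ = 3.1306, θ*₍17₎ = 3.8685.
Basic interval reflects these around x̄:
  lower = 2 × 3.5723 − 3.8685 = 3.2761
  upper = 2 × 3.5723 − 3.1306 = 4.0140

(3.2761, 4.0140)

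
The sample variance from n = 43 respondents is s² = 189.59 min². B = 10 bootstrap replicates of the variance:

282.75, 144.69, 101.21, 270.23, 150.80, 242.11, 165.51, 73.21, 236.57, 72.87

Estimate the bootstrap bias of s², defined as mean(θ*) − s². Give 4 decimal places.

bias = −15.5950

mean(θ*) = (282.75 + 144.69 + 101.21 + 270.23 + 150.80 + 242.11 + 165.51 + 73.21 + 236.57 + 72.87) / 10 = 173.99500
bias = 173.99500 − 189.59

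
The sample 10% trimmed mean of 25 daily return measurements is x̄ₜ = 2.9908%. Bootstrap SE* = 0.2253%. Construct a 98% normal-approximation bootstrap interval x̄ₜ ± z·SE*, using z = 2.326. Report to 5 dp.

(2.46675, 3.51485)

Margin = 2.326 × 0.2253 = 0.524048
Interval: 2.9908 ± 0.524048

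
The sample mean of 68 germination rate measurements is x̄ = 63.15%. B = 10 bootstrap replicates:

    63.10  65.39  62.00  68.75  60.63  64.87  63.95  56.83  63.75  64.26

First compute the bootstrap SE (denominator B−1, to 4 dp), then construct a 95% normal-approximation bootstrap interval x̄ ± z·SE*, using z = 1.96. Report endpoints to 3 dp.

(56.994, 69.306)

Mean of replicates = 63.3530; sum of squared deviations = 88.7738; SE* = √(88.7738/9) = 3.1407
Margin = 1.96 × 3.1407 = 6.1558
Interval: 63.15 ± 6.1558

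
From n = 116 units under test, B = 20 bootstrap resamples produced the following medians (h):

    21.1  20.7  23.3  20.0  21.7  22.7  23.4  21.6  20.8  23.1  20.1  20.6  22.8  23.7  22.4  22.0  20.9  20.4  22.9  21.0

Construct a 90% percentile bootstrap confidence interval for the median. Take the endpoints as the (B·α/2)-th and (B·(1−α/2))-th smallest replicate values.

Sorted replicates: 20.0, 20.1, 20.4, 20.6, 20.7, 20.8, 20.9, 21.0, 21.1, 21.6, 21.7, 22.0, 22.4, 22.7, 22.8, 22.9, 23.1, 23.3, 23.4, 23.7
α = 0.10; lower rank = 20 × 0.050 = 1; upper rank = 20 × 0.950 = 19.
The 1st smallest replicate is 20.0; the 19th is 23.4.

(20.0, 23.4)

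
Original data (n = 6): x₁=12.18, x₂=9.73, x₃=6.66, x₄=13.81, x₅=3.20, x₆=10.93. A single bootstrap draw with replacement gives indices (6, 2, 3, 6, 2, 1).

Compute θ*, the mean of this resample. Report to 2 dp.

Resample values: 10.93, 9.73, 6.66, 10.93, 9.73, 12.18.
Mean = (10.93 + 9.73 + 6.66 + 10.93 + 9.73 + 12.18) / 6 = 60.160 / 6 = 10.03

θ* = 10.03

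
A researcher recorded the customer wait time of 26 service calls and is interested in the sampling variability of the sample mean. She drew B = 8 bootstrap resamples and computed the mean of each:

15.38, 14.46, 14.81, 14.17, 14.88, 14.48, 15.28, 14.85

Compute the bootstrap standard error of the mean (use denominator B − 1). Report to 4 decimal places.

Bootstrap SE is the standard deviation of the 8 replicate means.
Mean of replicates: (15.38 + 14.46 + 14.81 + 14.17 + 14.88 + 14.48 + 15.28 + 14.85) / 8 = 118.31000 / 8 = 14.78875
Sum of squared deviations: (+0.59125)² + (−0.32875)² + (+0.02125)² + (−0.61875)² + (+0.09125)² + (−0.30875)² + (+0.49125)² + (+0.06125)² = 1.18969
Variance = 1.18969 / 7 = 0.16996
SE* = √0.16996

SE* = 0.4123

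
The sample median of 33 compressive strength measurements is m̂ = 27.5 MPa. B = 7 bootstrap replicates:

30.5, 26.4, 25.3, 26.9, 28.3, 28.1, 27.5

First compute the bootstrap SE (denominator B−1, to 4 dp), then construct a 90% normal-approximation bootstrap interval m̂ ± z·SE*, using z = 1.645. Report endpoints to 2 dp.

Mean of replicates = 27.5714; sum of squared deviations = 16.3743; SE* = √(16.3743/6) = 1.6520
Margin = 1.645 × 1.6520 = 2.718
Interval: 27.5 ± 2.718

(24.78, 30.22)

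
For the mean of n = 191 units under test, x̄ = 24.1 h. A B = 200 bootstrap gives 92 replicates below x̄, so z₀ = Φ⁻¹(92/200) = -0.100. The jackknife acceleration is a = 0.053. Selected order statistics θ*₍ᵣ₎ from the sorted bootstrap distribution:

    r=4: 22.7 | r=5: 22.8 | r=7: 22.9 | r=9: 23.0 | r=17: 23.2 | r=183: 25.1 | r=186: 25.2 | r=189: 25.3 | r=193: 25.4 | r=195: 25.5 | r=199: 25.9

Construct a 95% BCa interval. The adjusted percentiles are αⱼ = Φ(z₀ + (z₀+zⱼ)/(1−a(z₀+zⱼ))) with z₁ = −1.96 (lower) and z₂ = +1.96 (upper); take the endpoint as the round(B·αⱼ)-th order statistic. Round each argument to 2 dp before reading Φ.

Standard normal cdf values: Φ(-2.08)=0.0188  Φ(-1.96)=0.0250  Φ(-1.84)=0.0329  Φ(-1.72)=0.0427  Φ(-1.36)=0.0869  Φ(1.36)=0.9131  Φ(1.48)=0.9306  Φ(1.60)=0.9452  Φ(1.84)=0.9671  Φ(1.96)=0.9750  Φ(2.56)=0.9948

Lower: z₀ + z₁ = -0.100 + (-1.960) = -2.060; 1 − a(z₀+z₁) = 1 − (0.053)(-2.060) = 1.1092; argument = -0.100 + (-2.060)/1.1092 = -1.9572 → -1.96.
α₁ = Φ(-1.96) = 0.0250; rank = round(200 × 0.0250) = 5; θ*₍5₎ = 22.8.
Upper: z₀ + z₂ = 1.860; 1 − a(z₀+z₂) = 0.9014; argument = 1.9634 → 1.96; α₂ = 0.9750; rank = 195; θ*₍195₎ = 25.5.

(22.8, 25.5)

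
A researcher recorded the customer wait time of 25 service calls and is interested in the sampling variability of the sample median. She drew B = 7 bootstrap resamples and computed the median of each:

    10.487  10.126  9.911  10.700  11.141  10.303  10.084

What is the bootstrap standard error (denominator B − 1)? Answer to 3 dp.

SE* = 0.422

Bootstrap SE is the standard deviation of the 7 replicate medians.
Mean of replicates: (10.487 + 10.126 + 9.911 + 10.700 + 11.141 + 10.303 + 10.084) / 7 = 72.7520 / 7 = 10.3931
Sum of squared deviations: (+0.0939)² + (−0.2671)² + (−0.4821)² + (+0.3069)² + (+0.7479)² + (−0.0901)² + (−0.3091)² = 1.0698
Variance = 1.0698 / 6 = 0.1783
SE* = √0.1783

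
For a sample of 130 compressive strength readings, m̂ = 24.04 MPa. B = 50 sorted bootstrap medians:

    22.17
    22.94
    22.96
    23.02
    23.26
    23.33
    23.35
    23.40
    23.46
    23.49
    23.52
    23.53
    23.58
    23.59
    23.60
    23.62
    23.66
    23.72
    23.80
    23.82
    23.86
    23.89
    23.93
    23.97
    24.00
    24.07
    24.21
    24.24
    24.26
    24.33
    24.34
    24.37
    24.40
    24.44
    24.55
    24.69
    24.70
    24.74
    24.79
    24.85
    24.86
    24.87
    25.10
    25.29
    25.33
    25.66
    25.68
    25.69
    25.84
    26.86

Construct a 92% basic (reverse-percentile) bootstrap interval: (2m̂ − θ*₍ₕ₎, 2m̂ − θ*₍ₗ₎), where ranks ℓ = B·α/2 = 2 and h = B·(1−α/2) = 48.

(22.39, 25.14)

Percentile endpoints at ranks 2 and 48: θ*₍2₎ = 22.94, θ*₍48₎ = 25.69.
Basic interval reflects these around m̂:
  lower = 2 × 24.04 − 25.69 = 22.39
  upper = 2 × 24.04 − 22.94 = 25.14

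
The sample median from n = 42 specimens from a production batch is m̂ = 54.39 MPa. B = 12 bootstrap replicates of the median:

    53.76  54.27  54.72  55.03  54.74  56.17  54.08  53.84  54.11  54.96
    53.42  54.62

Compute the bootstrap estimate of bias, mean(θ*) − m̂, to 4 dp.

mean(θ*) = (53.76 + 54.27 + 54.72 + 55.03 + 54.74 + 56.17 + 54.08 + 53.84 + 54.11 + 54.96 + 53.42 + 54.62) / 12 = 54.47667
bias = 54.47667 − 54.39

bias = +0.0867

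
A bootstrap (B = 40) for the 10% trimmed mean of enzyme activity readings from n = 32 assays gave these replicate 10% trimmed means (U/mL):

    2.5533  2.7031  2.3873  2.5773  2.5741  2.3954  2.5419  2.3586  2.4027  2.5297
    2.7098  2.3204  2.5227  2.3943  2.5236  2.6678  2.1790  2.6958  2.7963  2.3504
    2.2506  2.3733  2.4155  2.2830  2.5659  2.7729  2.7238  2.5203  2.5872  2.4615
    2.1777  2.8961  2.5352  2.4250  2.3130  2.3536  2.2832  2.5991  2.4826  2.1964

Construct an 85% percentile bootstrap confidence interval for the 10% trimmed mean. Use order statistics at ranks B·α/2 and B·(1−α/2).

(2.1964, 2.7238)

Sorted replicates: 2.1777, 2.1790, 2.1964, 2.2506, 2.2830, 2.2832, 2.3130, 2.3204, 2.3504, 2.3536, 2.3586, 2.3733, 2.3873, 2.3943, 2.3954, 2.4027, 2.4155, 2.4250, 2.4615, 2.4826, 2.5203, 2.5227, 2.5236, 2.5297, 2.5352, 2.5419, 2.5533, 2.5659, 2.5741, 2.5773, 2.5872, 2.5991, 2.6678, 2.6958, 2.7031, 2.7098, 2.7238, 2.7729, 2.7963, 2.8961
α = 0.15; lower rank = 40 × 0.075 = 3; upper rank = 40 × 0.925 = 37.
The 3rd smallest replicate is 2.1964; the 37th is 2.7238.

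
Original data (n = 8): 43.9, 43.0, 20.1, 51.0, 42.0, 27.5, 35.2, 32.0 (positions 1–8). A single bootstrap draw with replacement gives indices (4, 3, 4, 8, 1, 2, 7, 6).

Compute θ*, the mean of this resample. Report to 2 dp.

θ* = 37.96

Resample values: 51.0, 20.1, 51.0, 32.0, 43.9, 43.0, 35.2, 27.5.
Mean = (51.0 + 20.1 + 51.0 + 32.0 + 43.9 + 43.0 + 35.2 + 27.5) / 8 = 303.70 / 8 = 37.96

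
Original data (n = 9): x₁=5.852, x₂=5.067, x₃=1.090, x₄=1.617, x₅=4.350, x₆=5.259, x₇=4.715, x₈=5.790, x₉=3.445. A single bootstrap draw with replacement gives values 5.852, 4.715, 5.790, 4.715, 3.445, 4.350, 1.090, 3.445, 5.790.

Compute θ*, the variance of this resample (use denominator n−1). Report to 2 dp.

θ* = 2.37

Mean = 4.3547; sum of squared deviations = 18.9351
s² = 18.9351 / 8 = 2.3669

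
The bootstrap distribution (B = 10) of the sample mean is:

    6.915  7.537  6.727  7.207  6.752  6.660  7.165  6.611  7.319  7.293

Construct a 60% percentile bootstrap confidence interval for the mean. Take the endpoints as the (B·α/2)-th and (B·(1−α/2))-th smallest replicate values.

Sorted replicates: 6.611, 6.660, 6.727, 6.752, 6.915, 7.165, 7.207, 7.293, 7.319, 7.537
α = 0.40; lower rank = 10 × 0.200 = 2; upper rank = 10 × 0.800 = 8.
The 2nd smallest replicate is 6.660; the 8th is 7.293.

(6.660, 7.293)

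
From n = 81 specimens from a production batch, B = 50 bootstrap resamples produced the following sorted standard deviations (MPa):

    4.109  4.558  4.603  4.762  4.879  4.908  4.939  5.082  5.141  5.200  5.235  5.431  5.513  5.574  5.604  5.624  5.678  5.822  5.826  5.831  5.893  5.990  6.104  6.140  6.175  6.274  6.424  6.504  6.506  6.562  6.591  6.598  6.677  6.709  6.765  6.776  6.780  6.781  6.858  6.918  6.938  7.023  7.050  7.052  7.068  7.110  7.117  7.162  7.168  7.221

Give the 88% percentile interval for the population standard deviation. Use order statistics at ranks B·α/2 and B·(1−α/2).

(4.603, 7.117)

α = 0.12; lower rank = 50 × 0.060 = 3; upper rank = 50 × 0.940 = 47.
The 3rd smallest replicate is 4.603; the 47th is 7.117.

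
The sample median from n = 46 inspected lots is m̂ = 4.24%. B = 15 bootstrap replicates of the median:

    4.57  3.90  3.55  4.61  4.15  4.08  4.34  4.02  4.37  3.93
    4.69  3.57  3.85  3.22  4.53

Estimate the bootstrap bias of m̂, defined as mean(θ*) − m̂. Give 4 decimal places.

bias = −0.1480

mean(θ*) = (4.57 + 3.90 + 3.55 + 4.61 + 4.15 + 4.08 + 4.34 + 4.02 + 4.37 + 3.93 + 4.69 + 3.57 + 3.85 + 3.22 + 4.53) / 15 = 4.09200
bias = 4.09200 − 4.24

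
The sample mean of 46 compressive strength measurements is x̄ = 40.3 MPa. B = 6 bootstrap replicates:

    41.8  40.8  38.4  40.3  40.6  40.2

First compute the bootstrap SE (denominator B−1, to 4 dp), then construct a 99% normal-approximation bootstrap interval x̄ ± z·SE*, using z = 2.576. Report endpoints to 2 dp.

Mean of replicates = 40.3500; sum of squared deviations = 6.1950; SE* = √(6.1950/5) = 1.1131
Margin = 2.576 × 1.1131 = 2.867
Interval: 40.3 ± 2.867

(37.43, 43.17)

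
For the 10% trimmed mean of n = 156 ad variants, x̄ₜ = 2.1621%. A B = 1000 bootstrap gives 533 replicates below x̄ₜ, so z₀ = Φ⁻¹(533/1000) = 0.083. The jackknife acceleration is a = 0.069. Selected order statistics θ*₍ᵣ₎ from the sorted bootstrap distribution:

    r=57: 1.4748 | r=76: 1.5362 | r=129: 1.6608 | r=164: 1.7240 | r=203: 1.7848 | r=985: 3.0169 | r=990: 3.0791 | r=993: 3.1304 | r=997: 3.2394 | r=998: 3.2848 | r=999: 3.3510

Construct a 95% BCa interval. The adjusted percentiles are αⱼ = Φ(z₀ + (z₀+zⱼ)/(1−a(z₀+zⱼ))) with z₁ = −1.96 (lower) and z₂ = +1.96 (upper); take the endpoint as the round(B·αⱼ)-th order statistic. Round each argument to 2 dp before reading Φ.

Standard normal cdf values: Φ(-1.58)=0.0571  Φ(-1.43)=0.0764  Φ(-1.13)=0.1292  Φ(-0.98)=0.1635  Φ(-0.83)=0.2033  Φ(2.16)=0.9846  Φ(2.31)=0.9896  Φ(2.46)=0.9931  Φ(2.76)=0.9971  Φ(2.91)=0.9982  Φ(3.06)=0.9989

Lower: z₀ + z₁ = 0.083 + (-1.960) = -1.877; 1 − a(z₀+z₁) = 1 − (0.069)(-1.877) = 1.1295; argument = 0.083 + (-1.877)/1.1295 = -1.5788 → -1.58.
α₁ = Φ(-1.58) = 0.0571; rank = round(1000 × 0.0571) = 57; θ*₍57₎ = 1.4748.
Upper: z₀ + z₂ = 2.043; 1 − a(z₀+z₂) = 0.8590; argument = 2.4613 → 2.46; α₂ = 0.9931; rank = 993; θ*₍993₎ = 3.1304.

(1.4748, 3.1304)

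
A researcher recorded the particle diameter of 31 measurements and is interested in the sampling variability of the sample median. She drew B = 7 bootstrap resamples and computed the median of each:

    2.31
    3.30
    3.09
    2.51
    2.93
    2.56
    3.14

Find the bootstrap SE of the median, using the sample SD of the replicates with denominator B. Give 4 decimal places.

SE* = 0.3464

Bootstrap SE is the standard deviation of the 7 replicate medians.
Mean of replicates: (2.31 + 3.30 + 3.09 + 2.51 + 2.93 + 2.56 + 3.14) / 7 = 19.84000 / 7 = 2.83429
Sum of squared deviations: (−0.52429)² + (+0.46571)² + (+0.25571)² + (−0.32429)² + (+0.09571)² + (−0.27429)² + (+0.30571)² = 0.84017
Variance = 0.84017 / 7 = 0.12002
SE* = √0.12002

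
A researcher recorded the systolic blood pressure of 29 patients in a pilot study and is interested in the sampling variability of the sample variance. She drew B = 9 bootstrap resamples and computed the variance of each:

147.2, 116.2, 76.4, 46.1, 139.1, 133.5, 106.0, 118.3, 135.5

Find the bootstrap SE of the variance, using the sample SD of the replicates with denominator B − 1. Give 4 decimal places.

Bootstrap SE is the standard deviation of the 9 replicate variances.
Mean of replicates: (147.2 + 116.2 + 76.4 + 46.1 + 139.1 + 133.5 + 106.0 + 118.3 + 135.5) / 9 = 1018.30000 / 9 = 113.14444
Sum of squared deviations: (+34.05556)² + (+3.05556)² + (−36.74444)² + (−67.04444)² + (+25.95556)² + (+20.35556)² + (−7.14444)² + (+5.15556)² + (+22.35556)² = 8679.66222
Variance = 8679.66222 / 8 = 1084.95778
SE* = √1084.95778

SE* = 32.9387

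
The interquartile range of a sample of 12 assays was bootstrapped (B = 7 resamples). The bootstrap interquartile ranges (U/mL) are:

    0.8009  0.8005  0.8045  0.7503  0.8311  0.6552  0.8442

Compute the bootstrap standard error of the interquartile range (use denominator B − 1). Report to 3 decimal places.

SE* = 0.064

Bootstrap SE is the standard deviation of the 7 replicate interquartile ranges.
Mean of replicates: (0.8009 + 0.8005 + 0.8045 + 0.7503 + 0.8311 + 0.6552 + 0.8442) / 7 = 5.48670 / 7 = 0.78381
Sum of squared deviations: (+0.01709)² + (+0.01669)² + (+0.02069)² + (−0.03351)² + (+0.04729)² + (−0.12861)² + (+0.06039)² = 0.02455
Variance = 0.02455 / 6 = 0.00409
SE* = √0.00409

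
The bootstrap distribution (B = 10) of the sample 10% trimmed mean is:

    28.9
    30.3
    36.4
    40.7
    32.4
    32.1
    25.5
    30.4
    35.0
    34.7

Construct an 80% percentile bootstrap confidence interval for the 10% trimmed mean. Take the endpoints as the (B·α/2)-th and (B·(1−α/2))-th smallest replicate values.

Sorted replicates: 25.5, 28.9, 30.3, 30.4, 32.1, 32.4, 34.7, 35.0, 36.4, 40.7
α = 0.20; lower rank = 10 × 0.100 = 1; upper rank = 10 × 0.900 = 9.
The 1st smallest replicate is 25.5; the 9th is 36.4.

(25.5, 36.4)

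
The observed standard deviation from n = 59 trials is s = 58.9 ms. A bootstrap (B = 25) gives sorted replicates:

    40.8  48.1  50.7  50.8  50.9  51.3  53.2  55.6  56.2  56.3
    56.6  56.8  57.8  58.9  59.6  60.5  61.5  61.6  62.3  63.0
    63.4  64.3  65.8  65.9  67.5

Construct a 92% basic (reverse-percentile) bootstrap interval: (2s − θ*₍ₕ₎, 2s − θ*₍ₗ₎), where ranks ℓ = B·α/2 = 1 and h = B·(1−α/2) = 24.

(51.9, 77.0)

Percentile endpoints at ranks 1 and 24: θ*₍1₎ = 40.8, θ*₍24₎ = 65.9.
Basic interval reflects these around s:
  lower = 2 × 58.9 − 65.9 = 51.9
  upper = 2 × 58.9 − 40.8 = 77.0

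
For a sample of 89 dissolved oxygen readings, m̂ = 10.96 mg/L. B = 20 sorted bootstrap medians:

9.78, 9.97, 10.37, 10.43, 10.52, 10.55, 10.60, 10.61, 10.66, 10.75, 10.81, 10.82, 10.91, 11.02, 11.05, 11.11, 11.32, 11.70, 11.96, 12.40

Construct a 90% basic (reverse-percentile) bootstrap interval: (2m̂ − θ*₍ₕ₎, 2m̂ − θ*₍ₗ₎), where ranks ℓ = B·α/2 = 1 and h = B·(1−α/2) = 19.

(9.96, 12.14)

Percentile endpoints at ranks 1 and 19: θ*₍1₎ = 9.78, θ*₍19₎ = 11.96.
Basic interval reflects these around m̂:
  lower = 2 × 10.96 − 11.96 = 9.96
  upper = 2 × 10.96 − 9.78 = 12.14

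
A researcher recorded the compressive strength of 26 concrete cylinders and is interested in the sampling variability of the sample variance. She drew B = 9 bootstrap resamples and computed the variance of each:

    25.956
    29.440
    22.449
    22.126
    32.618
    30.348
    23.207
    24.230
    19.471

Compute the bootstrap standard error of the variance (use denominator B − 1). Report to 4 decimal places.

Bootstrap SE is the standard deviation of the 9 replicate variances.
Mean of replicates: (25.956 + 29.440 + 22.449 + 22.126 + 32.618 + 30.348 + 23.207 + 24.230 + 19.471) / 9 = 229.84500 / 9 = 25.53833
Sum of squared deviations: (+0.41767)² + (+3.90167)² + (−3.08933)² + (−3.41233)² + (+7.07967)² + (+4.80967)² + (−2.33133)² + (−1.30833)² + (−6.06733)² = 153.79941
Variance = 153.79941 / 8 = 19.22493
SE* = √19.22493

SE* = 4.3846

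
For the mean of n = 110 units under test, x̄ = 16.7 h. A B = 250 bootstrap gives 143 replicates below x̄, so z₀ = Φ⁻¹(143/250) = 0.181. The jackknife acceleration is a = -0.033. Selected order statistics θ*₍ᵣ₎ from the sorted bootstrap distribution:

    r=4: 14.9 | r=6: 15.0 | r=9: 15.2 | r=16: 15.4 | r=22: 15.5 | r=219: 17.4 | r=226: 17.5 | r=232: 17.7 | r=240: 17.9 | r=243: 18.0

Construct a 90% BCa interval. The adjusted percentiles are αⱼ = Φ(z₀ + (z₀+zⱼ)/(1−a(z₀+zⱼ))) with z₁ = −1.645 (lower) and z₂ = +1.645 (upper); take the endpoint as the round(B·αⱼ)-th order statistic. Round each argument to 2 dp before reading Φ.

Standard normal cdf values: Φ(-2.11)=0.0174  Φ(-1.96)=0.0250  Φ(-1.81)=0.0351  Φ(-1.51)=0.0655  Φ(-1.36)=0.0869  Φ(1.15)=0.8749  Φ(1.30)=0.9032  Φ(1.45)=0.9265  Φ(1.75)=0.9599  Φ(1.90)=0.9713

Lower: z₀ + z₁ = 0.181 + (-1.645) = -1.464; 1 − a(z₀+z₁) = 1 − (-0.033)(-1.464) = 0.9517; argument = 0.181 + (-1.464)/0.9517 = -1.3573 → -1.36.
α₁ = Φ(-1.36) = 0.0869; rank = round(250 × 0.0869) = 22; θ*₍22₎ = 15.5.
Upper: z₀ + z₂ = 1.826; 1 − a(z₀+z₂) = 1.0603; argument = 1.9032 → 1.90; α₂ = 0.9713; rank = 243; θ*₍243₎ = 18.0.

(15.5, 18.0)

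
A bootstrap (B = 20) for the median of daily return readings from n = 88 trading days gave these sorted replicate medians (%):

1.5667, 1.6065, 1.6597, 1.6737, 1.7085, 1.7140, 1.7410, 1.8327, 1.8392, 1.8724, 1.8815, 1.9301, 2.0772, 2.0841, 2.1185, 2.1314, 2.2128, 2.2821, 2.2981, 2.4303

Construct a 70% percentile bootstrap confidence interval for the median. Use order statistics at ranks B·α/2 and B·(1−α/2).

(1.6597, 2.2128)

α = 0.30; lower rank = 20 × 0.150 = 3; upper rank = 20 × 0.850 = 17.
The 3rd smallest replicate is 1.6597; the 17th is 2.2128.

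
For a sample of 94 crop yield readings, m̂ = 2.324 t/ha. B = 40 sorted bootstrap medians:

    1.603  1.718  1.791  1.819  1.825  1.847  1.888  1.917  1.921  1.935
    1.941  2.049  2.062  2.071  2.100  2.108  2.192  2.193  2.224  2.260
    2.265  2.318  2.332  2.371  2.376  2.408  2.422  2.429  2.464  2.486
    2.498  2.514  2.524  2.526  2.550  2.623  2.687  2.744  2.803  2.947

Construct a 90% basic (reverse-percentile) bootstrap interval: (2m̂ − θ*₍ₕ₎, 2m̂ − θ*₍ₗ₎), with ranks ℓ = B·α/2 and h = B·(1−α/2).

Percentile endpoints at ranks 2 and 38: θ*₍2₎ = 1.718, θ*₍38₎ = 2.744.
Basic interval reflects these around m̂:
  lower = 2 × 2.324 − 2.744 = 1.904
  upper = 2 × 2.324 − 1.718 = 2.930

(1.904, 2.930)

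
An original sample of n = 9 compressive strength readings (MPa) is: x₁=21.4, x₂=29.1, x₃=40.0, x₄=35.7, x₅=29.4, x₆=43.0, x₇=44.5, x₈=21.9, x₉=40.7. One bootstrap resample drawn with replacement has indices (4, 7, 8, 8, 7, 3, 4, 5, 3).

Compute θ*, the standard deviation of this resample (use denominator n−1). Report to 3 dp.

θ* = 8.702

Resample values: 35.7, 44.5, 21.9, 21.9, 44.5, 40.0, 35.7, 29.4, 40.0.
Mean = 34.8444; sum of squared deviations = 605.8422
s² = 605.8422 / 8 = 75.7303
s = √75.7303 = 8.702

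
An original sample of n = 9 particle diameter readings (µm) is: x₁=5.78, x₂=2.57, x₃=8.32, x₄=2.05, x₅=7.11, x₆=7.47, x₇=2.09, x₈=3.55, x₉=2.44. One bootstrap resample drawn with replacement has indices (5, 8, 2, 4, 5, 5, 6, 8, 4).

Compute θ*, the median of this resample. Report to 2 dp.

Resample values: 7.11, 3.55, 2.57, 2.05, 7.11, 7.11, 7.47, 3.55, 2.05.
Sorted: 2.05, 2.05, 2.57, 3.55, 3.55, 7.11, 7.11, 7.11, 7.47
Median = middle value = 3.55

θ* = 3.55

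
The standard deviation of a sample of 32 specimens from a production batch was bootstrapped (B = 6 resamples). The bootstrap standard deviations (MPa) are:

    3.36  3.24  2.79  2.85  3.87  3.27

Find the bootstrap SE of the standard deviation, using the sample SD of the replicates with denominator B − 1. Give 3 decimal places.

Bootstrap SE is the standard deviation of the 6 replicate standard deviations.
Mean of replicates: (3.36 + 3.24 + 2.79 + 2.85 + 3.87 + 3.27) / 6 = 19.3800 / 6 = 3.2300
Sum of squared deviations: (+0.1300)² + (+0.0100)² + (−0.4400)² + (−0.3800)² + (+0.6400)² + (+0.0400)² = 0.7662
Variance = 0.7662 / 5 = 0.1532
SE* = √0.1532

SE* = 0.391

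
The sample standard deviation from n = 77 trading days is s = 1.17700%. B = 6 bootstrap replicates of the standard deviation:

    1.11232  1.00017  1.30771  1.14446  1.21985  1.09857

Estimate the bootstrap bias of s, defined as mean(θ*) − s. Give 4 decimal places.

mean(θ*) = (1.11232 + 1.00017 + 1.30771 + 1.14446 + 1.21985 + 1.09857) / 6 = 1.14718
bias = 1.14718 − 1.17700

bias = −0.0298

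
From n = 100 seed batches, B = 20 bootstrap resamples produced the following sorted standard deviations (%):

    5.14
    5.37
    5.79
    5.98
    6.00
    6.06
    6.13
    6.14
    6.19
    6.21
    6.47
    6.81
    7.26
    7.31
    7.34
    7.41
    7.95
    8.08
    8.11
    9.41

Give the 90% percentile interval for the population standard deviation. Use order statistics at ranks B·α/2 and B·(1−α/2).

(5.14, 8.11)

α = 0.10; lower rank = 20 × 0.050 = 1; upper rank = 20 × 0.950 = 19.
The 1st smallest replicate is 5.14; the 19th is 8.11.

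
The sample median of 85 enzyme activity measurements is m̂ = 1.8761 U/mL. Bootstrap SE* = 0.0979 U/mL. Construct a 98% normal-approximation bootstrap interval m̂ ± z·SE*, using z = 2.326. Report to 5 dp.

Margin = 2.326 × 0.0979 = 0.227715
Interval: 1.8761 ± 0.227715

(1.64838, 2.10382)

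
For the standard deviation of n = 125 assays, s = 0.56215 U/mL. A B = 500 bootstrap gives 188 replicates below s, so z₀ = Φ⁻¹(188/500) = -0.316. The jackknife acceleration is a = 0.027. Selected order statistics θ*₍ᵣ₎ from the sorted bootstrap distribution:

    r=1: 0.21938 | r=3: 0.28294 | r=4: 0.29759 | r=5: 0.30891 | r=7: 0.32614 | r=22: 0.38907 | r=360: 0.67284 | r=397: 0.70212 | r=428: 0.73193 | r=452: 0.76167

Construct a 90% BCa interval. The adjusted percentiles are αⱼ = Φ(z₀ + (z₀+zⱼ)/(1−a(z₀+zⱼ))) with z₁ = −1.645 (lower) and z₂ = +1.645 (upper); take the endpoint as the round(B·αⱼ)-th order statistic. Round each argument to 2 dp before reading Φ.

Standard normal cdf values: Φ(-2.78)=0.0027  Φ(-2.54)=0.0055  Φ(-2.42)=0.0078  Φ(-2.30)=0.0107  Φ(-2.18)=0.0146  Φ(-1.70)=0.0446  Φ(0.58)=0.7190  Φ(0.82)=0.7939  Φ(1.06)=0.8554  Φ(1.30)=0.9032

Lower: z₀ + z₁ = -0.316 + (-1.645) = -1.961; 1 − a(z₀+z₁) = 1 − (0.027)(-1.961) = 1.0529; argument = -0.316 + (-1.961)/1.0529 = -2.1784 → -2.18.
α₁ = Φ(-2.18) = 0.0146; rank = round(500 × 0.0146) = 7; θ*₍7₎ = 0.32614.
Upper: z₀ + z₂ = 1.329; 1 − a(z₀+z₂) = 0.9641; argument = 1.0625 → 1.06; α₂ = 0.8554; rank = 428; θ*₍428₎ = 0.73193.

(0.32614, 0.73193)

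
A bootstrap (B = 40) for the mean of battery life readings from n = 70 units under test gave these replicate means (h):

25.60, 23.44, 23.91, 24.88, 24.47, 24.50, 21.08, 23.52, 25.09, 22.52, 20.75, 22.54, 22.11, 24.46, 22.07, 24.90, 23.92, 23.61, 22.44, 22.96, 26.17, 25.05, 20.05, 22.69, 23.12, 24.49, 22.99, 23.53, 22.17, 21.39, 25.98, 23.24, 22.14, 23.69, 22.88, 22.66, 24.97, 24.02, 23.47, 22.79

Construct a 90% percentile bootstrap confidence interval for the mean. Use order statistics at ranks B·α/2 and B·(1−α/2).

(20.75, 25.60)

Sorted replicates: 20.05, 20.75, 21.08, 21.39, 22.07, 22.11, 22.14, 22.17, 22.44, 22.52, 22.54, 22.66, 22.69, 22.79, 22.88, 22.96, 22.99, 23.12, 23.24, 23.44, 23.47, 23.52, 23.53, 23.61, 23.69, 23.91, 23.92, 24.02, 24.46, 24.47, 24.49, 24.50, 24.88, 24.90, 24.97, 25.05, 25.09, 25.60, 25.98, 26.17
α = 0.10; lower rank = 40 × 0.050 = 2; upper rank = 40 × 0.950 = 38.
The 2nd smallest replicate is 20.75; the 38th is 25.60.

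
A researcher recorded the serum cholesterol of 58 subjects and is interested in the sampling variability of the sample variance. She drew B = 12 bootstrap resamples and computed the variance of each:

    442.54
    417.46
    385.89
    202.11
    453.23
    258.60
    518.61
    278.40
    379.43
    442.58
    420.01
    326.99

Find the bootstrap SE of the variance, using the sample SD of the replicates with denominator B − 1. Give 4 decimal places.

SE* = 92.8636

Bootstrap SE is the standard deviation of the 12 replicate variances.
Mean of replicates: (442.54 + 417.46 + 385.89 + 202.11 + 453.23 + 258.60 + 518.61 + 278.40 + 379.43 + 442.58 + 420.01 + 326.99) / 12 = 4525.85000 / 12 = 377.15417
Sum of squared deviations: (+65.38583)² + (+40.30583)² + (+8.73583)² + (−175.04417)² + (+76.07583)² + (−118.55417)² + (+141.45583)² + (−98.75417)² + (+2.27583)² + (+65.42583)² + (+42.85583)² + (−50.16417)² = 94860.18869
Variance = 94860.18869 / 11 = 8623.65352
SE* = √8623.65352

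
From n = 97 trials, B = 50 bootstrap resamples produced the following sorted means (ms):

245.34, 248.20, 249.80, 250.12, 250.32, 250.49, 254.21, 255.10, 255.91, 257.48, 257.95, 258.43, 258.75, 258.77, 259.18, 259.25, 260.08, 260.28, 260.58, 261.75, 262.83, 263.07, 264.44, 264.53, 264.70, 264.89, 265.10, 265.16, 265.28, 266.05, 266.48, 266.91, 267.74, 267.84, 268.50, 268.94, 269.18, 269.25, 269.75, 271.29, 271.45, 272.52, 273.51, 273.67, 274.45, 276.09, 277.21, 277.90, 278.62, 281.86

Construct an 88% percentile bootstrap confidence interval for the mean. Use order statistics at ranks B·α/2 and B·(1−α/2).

(249.80, 277.21)

α = 0.12; lower rank = 50 × 0.060 = 3; upper rank = 50 × 0.940 = 47.
The 3rd smallest replicate is 249.80; the 47th is 277.21.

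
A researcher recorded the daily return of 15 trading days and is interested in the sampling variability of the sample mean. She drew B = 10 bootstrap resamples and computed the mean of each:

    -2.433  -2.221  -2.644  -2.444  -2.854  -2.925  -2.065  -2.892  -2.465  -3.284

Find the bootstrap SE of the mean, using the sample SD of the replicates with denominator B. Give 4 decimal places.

SE* = 0.3493

Bootstrap SE is the standard deviation of the 10 replicate means.
Mean of replicates: ((-2.433) + (-2.221) + (-2.644) + (-2.444) + (-2.854) + (-2.925) + (-2.065) + (-2.892) + (-2.465) + (-3.284)) / 10 = -26.22700 / 10 = -2.62270
Sum of squared deviations: (+0.18970)² + (+0.40170)² + (−0.02130)² + (+0.17870)² + (−0.23130)² + (−0.30230)² + (+0.55770)² + (−0.26930)² + (+0.15770)² + (−0.66130)² = 1.22036
Variance = 1.22036 / 10 = 0.12204
SE* = √0.12204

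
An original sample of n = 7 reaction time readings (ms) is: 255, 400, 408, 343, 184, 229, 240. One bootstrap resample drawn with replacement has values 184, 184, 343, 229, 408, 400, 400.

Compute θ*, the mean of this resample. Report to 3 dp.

Mean = (184 + 184 + 343 + 229 + 408 + 400 + 400) / 7 = 2148.0 / 7 = 306.857

θ* = 306.857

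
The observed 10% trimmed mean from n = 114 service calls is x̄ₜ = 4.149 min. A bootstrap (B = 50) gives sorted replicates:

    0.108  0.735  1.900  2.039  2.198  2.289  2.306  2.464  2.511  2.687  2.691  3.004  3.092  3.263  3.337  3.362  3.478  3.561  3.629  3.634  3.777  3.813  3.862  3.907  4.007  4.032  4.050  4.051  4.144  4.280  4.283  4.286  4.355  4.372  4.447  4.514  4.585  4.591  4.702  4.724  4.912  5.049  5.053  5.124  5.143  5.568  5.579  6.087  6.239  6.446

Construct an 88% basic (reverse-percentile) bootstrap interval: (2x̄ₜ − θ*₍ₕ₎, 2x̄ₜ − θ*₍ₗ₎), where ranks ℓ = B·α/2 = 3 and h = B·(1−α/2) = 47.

Percentile endpoints at ranks 3 and 47: θ*₍3₎ = 1.900, θ*₍47₎ = 5.579.
Basic interval reflects these around x̄ₜ:
  lower = 2 × 4.149 − 5.579 = 2.719
  upper = 2 × 4.149 − 1.900 = 6.398

(2.719, 6.398)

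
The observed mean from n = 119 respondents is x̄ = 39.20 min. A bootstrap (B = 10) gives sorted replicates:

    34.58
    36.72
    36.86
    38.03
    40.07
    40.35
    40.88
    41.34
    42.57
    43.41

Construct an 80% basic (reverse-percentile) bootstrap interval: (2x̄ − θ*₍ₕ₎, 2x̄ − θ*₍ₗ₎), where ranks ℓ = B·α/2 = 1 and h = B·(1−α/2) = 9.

Percentile endpoints at ranks 1 and 9: θ*₍1₎ = 34.58, θ*₍9₎ = 42.57.
Basic interval reflects these around x̄:
  lower = 2 × 39.20 − 42.57 = 35.83
  upper = 2 × 39.20 − 34.58 = 43.82

(35.83, 43.82)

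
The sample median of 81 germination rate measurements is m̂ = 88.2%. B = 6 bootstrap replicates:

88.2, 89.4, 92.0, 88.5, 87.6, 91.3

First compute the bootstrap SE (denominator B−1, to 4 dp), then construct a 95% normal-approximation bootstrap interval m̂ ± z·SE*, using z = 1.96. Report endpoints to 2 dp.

(84.72, 91.68)

Mean of replicates = 89.5000; sum of squared deviations = 15.8000; SE* = √(15.8000/5) = 1.7776
Margin = 1.96 × 1.7776 = 3.484
Interval: 88.2 ± 3.484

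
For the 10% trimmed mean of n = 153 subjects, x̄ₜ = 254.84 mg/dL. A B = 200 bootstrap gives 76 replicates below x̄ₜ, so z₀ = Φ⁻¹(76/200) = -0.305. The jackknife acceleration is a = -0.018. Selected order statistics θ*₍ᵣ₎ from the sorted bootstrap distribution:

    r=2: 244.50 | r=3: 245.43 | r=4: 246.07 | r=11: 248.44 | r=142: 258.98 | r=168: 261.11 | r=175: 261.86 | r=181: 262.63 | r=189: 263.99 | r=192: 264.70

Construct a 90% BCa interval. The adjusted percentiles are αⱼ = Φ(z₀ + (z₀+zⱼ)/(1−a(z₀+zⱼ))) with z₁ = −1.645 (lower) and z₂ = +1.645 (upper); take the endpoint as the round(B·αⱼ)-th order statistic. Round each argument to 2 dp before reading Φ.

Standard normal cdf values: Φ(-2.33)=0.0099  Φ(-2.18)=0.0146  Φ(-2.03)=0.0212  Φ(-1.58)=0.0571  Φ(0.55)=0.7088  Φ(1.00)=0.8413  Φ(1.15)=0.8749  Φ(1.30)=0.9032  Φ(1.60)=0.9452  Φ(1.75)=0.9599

(244.50, 261.11)

Lower: z₀ + z₁ = -0.305 + (-1.645) = -1.950; 1 − a(z₀+z₁) = 1 − (-0.018)(-1.950) = 0.9649; argument = -0.305 + (-1.950)/0.9649 = -2.3259 → -2.33.
α₁ = Φ(-2.33) = 0.0099; rank = round(200 × 0.0099) = 2; θ*₍2₎ = 244.50.
Upper: z₀ + z₂ = 1.340; 1 − a(z₀+z₂) = 1.0241; argument = 1.0034 → 1.00; α₂ = 0.8413; rank = 168; θ*₍168₎ = 261.11.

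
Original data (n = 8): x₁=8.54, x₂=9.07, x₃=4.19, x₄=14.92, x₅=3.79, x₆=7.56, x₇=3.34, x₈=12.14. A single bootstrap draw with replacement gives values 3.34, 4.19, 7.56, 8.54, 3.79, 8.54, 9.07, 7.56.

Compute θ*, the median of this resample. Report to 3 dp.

Sorted: 3.34, 3.79, 4.19, 7.56, 7.56, 8.54, 8.54, 9.07
Median = average of the two middle values = 7.560

θ* = 7.560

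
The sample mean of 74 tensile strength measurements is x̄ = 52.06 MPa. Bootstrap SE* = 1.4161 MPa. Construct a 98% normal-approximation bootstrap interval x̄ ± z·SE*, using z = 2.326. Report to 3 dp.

(48.766, 55.354)

Margin = 2.326 × 1.4161 = 3.2938
Interval: 52.06 ± 3.2938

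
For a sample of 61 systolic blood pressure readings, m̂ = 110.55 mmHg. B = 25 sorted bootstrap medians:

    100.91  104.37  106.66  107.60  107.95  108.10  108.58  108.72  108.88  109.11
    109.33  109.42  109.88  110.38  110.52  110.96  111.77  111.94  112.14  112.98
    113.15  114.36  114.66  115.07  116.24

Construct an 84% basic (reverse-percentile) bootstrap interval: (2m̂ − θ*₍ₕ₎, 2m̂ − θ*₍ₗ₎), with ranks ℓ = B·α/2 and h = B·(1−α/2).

Percentile endpoints at ranks 2 and 23: θ*₍2₎ = 104.37, θ*₍23₎ = 114.66.
Basic interval reflects these around m̂:
  lower = 2 × 110.55 − 114.66 = 106.44
  upper = 2 × 110.55 − 104.37 = 116.73

(106.44, 116.73)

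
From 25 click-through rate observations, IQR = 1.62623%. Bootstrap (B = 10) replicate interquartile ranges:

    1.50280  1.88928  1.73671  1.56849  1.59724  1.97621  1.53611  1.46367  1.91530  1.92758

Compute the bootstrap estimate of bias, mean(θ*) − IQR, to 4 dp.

mean(θ*) = (1.50280 + 1.88928 + 1.73671 + 1.56849 + 1.59724 + 1.97621 + 1.53611 + 1.46367 + 1.91530 + 1.92758) / 10 = 1.71134
bias = 1.71134 − 1.62623

bias = +0.0851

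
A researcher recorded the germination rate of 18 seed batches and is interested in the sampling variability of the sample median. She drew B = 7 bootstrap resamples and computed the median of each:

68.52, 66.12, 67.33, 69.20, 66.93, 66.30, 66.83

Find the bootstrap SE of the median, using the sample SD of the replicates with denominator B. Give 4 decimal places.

SE* = 1.0588

Bootstrap SE is the standard deviation of the 7 replicate medians.
Mean of replicates: (68.52 + 66.12 + 67.33 + 69.20 + 66.93 + 66.30 + 66.83) / 7 = 471.23000 / 7 = 67.31857
Sum of squared deviations: (+1.20143)² + (−1.19857)² + (+0.01143)² + (+1.88143)² + (−0.38857)² + (−1.01857)² + (−0.48857)² = 7.84709
Variance = 7.84709 / 7 = 1.12101
SE* = √1.12101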